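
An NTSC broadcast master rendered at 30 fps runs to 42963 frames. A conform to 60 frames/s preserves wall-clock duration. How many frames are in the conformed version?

85926 frames

Target frames = source frames × (target rate / source rate) = 42963 × (60)/(30) = 42963 × 2 = 85926.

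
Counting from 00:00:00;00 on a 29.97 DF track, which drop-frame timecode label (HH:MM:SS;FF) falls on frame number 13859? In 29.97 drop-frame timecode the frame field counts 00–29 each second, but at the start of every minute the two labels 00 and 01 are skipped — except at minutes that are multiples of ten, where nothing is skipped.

Each 10-minute DF block holds 10 × 60 × 30 − 9 × 2 = 17982 frames. 13859 ÷ 17982 → 0 full blocks, remainder 13859.
Within the partial block the first minute is 1800 frames and each further minute 1798, so 7 further minute boundaries passed. Total skipped labels = 18 × 0 + 2 × 7 = 14.
Non-drop label index = 13859 + 14 = 13873; at 30 labels/s that is 00:07:42:13, i.e. DF 00:07:42;13.

00:07:42;13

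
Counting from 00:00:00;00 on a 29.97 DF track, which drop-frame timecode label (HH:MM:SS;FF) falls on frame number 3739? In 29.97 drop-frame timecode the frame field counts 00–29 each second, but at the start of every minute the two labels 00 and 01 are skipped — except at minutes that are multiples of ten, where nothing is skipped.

00:02:04;23

Ten DF minutes hold 17982 frames, so frame 3739 lies in block 0 (frames 0–17981) with 3739 frames into that block.
The block's first minute is 1800 frames and the rest 1798 each; 3739 frames reaches minute 2, so 0 × 18 + 2 × 2 = 4 labels have been skipped so far.
Adding those back, label number 3739 + 4 = 3743 at 30 labels/s is 124 s + 23 f = 0 h 2 min 4 s frame 23, i.e. 00:02:04;23.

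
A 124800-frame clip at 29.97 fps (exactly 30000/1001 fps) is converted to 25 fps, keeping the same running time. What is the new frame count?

Target frames = source frames × (target rate / source rate) = 124800 × (25)/(30000/1001) = 124800 × 1001/1200 = 104104.

104104 frames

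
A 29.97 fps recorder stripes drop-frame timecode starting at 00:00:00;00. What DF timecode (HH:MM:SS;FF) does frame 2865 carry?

Ten DF minutes hold 17982 frames, so frame 2865 lies in block 0 (frames 0–17981) with 2865 frames into that block.
The block's first minute is 1800 frames and the rest 1798 each; 2865 frames reaches minute 1, so 0 × 18 + 1 × 2 = 2 labels have been skipped so far.
Adding those back, label number 2865 + 2 = 2867 at 30 labels/s is 95 s + 17 f = 0 h 1 min 35 s frame 17, i.e. 00:01:35;17.

00:01:35;17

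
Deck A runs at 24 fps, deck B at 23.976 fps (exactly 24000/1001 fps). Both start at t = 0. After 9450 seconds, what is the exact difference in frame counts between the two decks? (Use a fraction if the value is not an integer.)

32400/143 frames

A emits 24 × 9450 = 226800 frames; B emits 24000/1001 × 9450 = 32400000/143.
Difference = 32400/143 frames (≈ 226.5734); B is behind A.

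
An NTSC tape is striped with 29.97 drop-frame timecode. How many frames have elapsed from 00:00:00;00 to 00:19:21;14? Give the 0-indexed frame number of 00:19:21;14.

34808

As if non-drop at 30 labels/s: (0 × 3600 + 19 × 60 + 21) × 30 + 14 = 34844.
Minute boundaries passed: 19; those not divisible by 10: 19 − 1 = 18; dropped labels = 2 × 18 = 36.
Actual frame index = 34844 − 36 = 34808.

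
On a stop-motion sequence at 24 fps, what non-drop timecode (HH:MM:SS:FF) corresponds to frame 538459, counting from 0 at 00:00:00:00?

06:13:55:19

538459 ÷ 24 = 22435 full seconds, remainder 19 frames.
22435 s = 6 h 13 min 55 s.
Timecode: 06:13:55:19.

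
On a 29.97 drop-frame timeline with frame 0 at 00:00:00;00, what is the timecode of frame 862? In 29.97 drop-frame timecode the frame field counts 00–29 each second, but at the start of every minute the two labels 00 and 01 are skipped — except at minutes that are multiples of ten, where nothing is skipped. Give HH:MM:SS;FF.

Each 10-minute DF block holds 10 × 60 × 30 − 9 × 2 = 17982 frames. 862 ÷ 17982 → 0 full blocks, remainder 862.
Within the partial block the first minute is 1800 frames and each further minute 1798, so 0 further minute boundaries passed. Total skipped labels = 18 × 0 + 2 × 0 = 0.
Non-drop label index = 862 + 0 = 862; at 30 labels/s that is 00:00:28:22, i.e. DF 00:00:28;22.

00:00:28;22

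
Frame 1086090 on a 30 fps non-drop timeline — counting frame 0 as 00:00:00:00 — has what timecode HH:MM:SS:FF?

10:03:23:00

1086090 ÷ 30 = 36203 full seconds, remainder 0 frames.
36203 s = 10 h 3 min 23 s.
Timecode: 10:03:23:00.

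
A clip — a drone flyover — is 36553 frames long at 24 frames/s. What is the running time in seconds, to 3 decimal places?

Running time = 36553 × 1/24 = 36553/24 s ≈ 1523.042 s.

1523.042 seconds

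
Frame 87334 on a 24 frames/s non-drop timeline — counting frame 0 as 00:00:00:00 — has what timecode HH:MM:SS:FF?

01:00:38:22

87334 ÷ 24 = 3638 full seconds, remainder 22 frames.
3638 s = 1 h 0 min 38 s.
Timecode: 01:00:38:22.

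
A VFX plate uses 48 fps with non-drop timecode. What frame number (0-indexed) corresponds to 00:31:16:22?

frame 90070

Total seconds to the label: (0 × 3600 + 31 × 60 + 16) = 1876.
Frame index = 1876 × 48 + 22 = 90070.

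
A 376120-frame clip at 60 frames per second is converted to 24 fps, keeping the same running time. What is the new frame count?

Target frames = source frames × (target rate / source rate) = 376120 × (24)/(60) = 376120 × 2/5 = 150448.

150448 frames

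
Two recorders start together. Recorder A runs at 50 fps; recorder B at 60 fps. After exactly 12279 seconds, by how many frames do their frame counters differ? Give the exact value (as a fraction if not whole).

A emits 50 × 12279 = 613950 frames; B emits 60 × 12279 = 736740.
Difference = 122790 frames; B is ahead of A.

122790 frames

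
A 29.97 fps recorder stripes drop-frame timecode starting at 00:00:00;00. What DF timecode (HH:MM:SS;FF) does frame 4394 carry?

00:02:26;18

Each 10-minute DF block holds 10 × 60 × 30 − 9 × 2 = 17982 frames. 4394 ÷ 17982 → 0 full blocks, remainder 4394.
Within the partial block the first minute is 1800 frames and each further minute 1798, so 2 further minute boundaries passed. Total skipped labels = 18 × 0 + 2 × 2 = 4.
Non-drop label index = 4394 + 4 = 4398; at 30 labels/s that is 00:02:26:18, i.e. DF 00:02:26;18.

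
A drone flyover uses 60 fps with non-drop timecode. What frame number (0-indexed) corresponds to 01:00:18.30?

217110

Total seconds to the label: (1 × 3600 + 0 × 60 + 18) = 3618.
Frame index = 3618 × 60 + 30 = 217110.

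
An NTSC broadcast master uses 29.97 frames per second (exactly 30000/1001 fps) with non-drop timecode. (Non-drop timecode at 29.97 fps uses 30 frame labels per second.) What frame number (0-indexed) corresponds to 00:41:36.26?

frame 74906

Total seconds to the label: (0 × 3600 + 41 × 60 + 36) = 2496.
Frame index = 2496 × 30 + 26 = 74906.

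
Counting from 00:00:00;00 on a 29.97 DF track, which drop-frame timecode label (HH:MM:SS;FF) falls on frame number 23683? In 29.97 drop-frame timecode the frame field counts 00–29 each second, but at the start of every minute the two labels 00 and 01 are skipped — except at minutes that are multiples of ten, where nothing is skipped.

00:13:10;07

Ten DF minutes hold 17982 frames, so frame 23683 lies in block 1 (frames 17982–35963) with 5701 frames into that block.
The block's first minute is 1800 frames and the rest 1798 each; 5701 frames reaches minute 3, so 1 × 18 + 3 × 2 = 24 labels have been skipped so far.
Adding those back, label number 23683 + 24 = 23707 at 30 labels/s is 790 s + 7 f = 0 h 13 min 10 s frame 7, i.e. 00:13:10;07.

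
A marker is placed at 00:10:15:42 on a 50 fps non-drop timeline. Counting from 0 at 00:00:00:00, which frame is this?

Total seconds to the label: (0 × 3600 + 10 × 60 + 15) = 615.
Frame index = 615 × 50 + 42 = 30792.

frame 30792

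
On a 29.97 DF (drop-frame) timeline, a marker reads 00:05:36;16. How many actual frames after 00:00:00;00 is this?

Complete 10-minute blocks: 0, each 17982 frames → 0.
Remaining 5 whole minutes in the current block: 1800 + 4 × 1798 = 8992 frames.
Within the current minute: 36 × 30 + 16 − 2 = 1094 (labels ;00/;01 skipped at this minute). Total = 0 + 8992 + 1094 = 10086.

10086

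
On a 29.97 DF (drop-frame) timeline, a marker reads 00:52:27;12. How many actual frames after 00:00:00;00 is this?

Complete 10-minute blocks: 5, each 17982 frames → 89910.
Remaining 2 whole minutes in the current block: 1800 + 1 × 1798 = 3598 frames.
Within the current minute: 27 × 30 + 12 − 2 = 820 (labels ;00/;01 skipped at this minute). Total = 89910 + 3598 + 820 = 94328.

94328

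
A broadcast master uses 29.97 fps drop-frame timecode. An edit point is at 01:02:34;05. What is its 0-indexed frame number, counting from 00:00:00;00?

112513

Complete 10-minute blocks: 6, each 17982 frames → 107892.
Remaining 2 whole minutes in the current block: 1800 + 1 × 1798 = 3598 frames.
Within the current minute: 34 × 30 + 5 − 2 = 1023 (labels ;00/;01 skipped at this minute). Total = 107892 + 3598 + 1023 = 112513.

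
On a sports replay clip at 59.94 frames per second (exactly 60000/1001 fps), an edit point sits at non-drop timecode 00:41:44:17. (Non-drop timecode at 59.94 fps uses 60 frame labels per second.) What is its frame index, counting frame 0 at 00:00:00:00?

150257

Total seconds to the label: (0 × 3600 + 41 × 60 + 44) = 2504.
Frame index = 2504 × 60 + 17 = 150257.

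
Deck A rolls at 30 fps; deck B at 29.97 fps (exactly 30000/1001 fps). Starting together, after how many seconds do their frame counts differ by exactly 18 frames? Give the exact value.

The gap grows by |30000/1001 − 30| = 30/1001 frames per second.
Time for a 18-frame gap: 18 ÷ (30/1001) = 600.6 s.

600.6 seconds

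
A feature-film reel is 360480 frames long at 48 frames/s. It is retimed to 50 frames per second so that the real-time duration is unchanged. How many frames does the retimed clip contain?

375500 frames

Target frames = source frames × (target rate / source rate) = 360480 × (50)/(48) = 360480 × 25/24 = 375500.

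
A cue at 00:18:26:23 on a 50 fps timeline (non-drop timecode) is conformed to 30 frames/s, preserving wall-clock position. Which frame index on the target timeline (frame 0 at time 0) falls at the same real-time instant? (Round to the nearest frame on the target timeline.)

frame 33194

Source frame index: (0×3600 + 18×60 + 26) × 50 + 23 = 55323.
Real time: 55323 / (50) = 55323/50 s.
Target frame: (55323/50) × (30) = 165969/5 ≈ 33193.800 → 33194.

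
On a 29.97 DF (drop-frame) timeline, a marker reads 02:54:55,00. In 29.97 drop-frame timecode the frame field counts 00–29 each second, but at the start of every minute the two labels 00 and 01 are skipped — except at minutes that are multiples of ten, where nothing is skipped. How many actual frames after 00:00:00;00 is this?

Complete 10-minute blocks: 17, each 17982 frames → 305694.
Remaining 4 whole minutes in the current block: 1800 + 3 × 1798 = 7194 frames.
Within the current minute: 55 × 30 + 0 − 2 = 1648 (labels ;00/;01 skipped at this minute). Total = 305694 + 7194 + 1648 = 314536.

314536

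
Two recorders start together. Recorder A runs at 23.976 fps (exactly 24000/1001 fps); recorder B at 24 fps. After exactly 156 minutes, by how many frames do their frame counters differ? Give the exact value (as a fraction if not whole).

17280/77 frames

156 min = 9360 s.
A emits 24000/1001 × 9360 = 17280000/77 frames; B emits 24 × 9360 = 224640.
Difference = 17280/77 frames (≈ 224.4156); B is ahead of A.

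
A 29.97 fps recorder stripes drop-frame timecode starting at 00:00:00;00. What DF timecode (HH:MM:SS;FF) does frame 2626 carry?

Each 10-minute DF block holds 10 × 60 × 30 − 9 × 2 = 17982 frames. 2626 ÷ 17982 → 0 full blocks, remainder 2626.
Within the partial block the first minute is 1800 frames and each further minute 1798, so 1 further minute boundary passed. Total skipped labels = 18 × 0 + 2 × 1 = 2.
Non-drop label index = 2626 + 2 = 2628; at 30 labels/s that is 00:01:27:18, i.e. DF 00:01:27;18.

00:01:27;18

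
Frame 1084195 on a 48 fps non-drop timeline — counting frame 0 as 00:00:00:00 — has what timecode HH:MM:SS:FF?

06:16:27:19

1084195 ÷ 48 = 22587 full seconds, remainder 19 frames.
22587 s = 6 h 16 min 27 s.
Timecode: 06:16:27:19.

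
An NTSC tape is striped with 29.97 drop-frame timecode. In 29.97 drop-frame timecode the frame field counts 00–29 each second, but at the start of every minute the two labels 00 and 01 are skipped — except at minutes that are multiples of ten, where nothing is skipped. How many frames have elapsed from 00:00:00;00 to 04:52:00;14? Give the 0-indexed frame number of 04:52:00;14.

As if non-drop at 30 labels/s: (4 × 3600 + 52 × 60 + 0) × 30 + 14 = 525614.
Minute boundaries passed: 292; those not divisible by 10: 292 − 29 = 263; dropped labels = 2 × 263 = 526.
Actual frame index = 525614 − 526 = 525088.

525088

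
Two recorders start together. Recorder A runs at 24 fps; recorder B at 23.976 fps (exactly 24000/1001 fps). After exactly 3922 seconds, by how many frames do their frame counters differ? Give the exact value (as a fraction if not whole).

94128/1001 frames

A emits 24 × 3922 = 94128 frames; B emits 24000/1001 × 3922 = 94128000/1001.
Difference = 94128/1001 frames (≈ 94.0340); B is behind A.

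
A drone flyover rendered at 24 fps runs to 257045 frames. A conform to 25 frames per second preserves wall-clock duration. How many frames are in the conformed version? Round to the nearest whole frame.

Frames at target rate = 257045 × (25) / (24) = 6426125/24 ≈ 267755.208.
Nearest whole frame: 267755.

267755 frames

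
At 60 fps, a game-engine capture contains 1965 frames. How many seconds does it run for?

Running time = 1965 / (60) = 32.75 s.

32.75 seconds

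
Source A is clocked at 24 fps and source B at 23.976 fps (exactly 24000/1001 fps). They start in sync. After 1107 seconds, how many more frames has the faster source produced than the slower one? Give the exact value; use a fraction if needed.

A emits 24 × 1107 = 26568 frames; B emits 24000/1001 × 1107 = 26568000/1001.
Difference = 26568/1001 frames (≈ 26.5415); B is behind A.

26568/1001 frames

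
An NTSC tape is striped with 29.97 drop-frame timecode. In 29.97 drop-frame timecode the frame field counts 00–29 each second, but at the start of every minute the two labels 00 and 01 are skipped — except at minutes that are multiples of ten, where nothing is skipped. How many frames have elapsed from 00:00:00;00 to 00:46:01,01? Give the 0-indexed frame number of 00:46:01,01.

Complete 10-minute blocks: 4, each 17982 frames → 71928.
Remaining 6 whole minutes in the current block: 1800 + 5 × 1798 = 10790 frames.
Within the current minute: 1 × 30 + 1 − 2 = 29 (labels ;00/;01 skipped at this minute). Total = 71928 + 10790 + 29 = 82747.

82747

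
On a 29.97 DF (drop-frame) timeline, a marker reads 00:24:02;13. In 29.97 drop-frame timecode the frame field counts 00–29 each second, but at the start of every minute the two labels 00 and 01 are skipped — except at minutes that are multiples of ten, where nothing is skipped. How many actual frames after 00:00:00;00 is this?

43229

Complete 10-minute blocks: 2, each 17982 frames → 35964.
Remaining 4 whole minutes in the current block: 1800 + 3 × 1798 = 7194 frames.
Within the current minute: 2 × 30 + 13 − 2 = 71 (labels ;00/;01 skipped at this minute). Total = 35964 + 7194 + 71 = 43229.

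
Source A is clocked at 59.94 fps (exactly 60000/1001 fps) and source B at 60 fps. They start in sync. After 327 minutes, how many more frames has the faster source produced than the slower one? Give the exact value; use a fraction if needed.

1177200/1001 frames

327 min = 19620 s.
A emits 60000/1001 × 19620 = 1177200000/1001 frames; B emits 60 × 19620 = 1177200.
Difference = 1177200/1001 frames (≈ 1176.0240); B is ahead of A.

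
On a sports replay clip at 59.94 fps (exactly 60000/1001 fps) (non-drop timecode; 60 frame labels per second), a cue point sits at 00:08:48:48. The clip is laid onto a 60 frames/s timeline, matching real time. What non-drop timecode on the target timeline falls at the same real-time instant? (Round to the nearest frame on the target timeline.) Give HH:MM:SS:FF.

Source frame index: (0×3600 + 8×60 + 48) × 60 + 48 = 31728.
Real time: 31728 / (60000/1001) = 661661/1250 s.
Target frame: (661661/1250) × (60) = 3969966/125 ≈ 31759.728 → 31760.
At 60 labels/s: frame 31760 → 00:08:49:20.

00:08:49:20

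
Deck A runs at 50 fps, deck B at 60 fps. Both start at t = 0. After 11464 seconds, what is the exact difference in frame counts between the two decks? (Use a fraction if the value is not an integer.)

114640 frames

A emits 50 × 11464 = 573200 frames; B emits 60 × 11464 = 687840.
Difference = 114640 frames; B is ahead of A.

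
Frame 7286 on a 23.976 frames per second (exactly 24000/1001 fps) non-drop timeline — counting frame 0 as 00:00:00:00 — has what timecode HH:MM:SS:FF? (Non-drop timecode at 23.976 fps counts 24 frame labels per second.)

00:05:03:14

7286 ÷ 24 = 303 full seconds, remainder 14 frames.
303 s = 0 h 5 min 3 s.
Timecode: 00:05:03:14.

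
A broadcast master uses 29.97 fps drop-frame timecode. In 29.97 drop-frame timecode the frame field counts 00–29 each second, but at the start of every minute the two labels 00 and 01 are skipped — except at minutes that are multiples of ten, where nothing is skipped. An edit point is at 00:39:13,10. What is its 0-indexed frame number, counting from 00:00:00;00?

As if non-drop at 30 labels/s: (0 × 3600 + 39 × 60 + 13) × 30 + 10 = 70600.
Minute boundaries passed: 39; those not divisible by 10: 39 − 3 = 36; dropped labels = 2 × 36 = 72.
Actual frame index = 70600 − 72 = 70528.

70528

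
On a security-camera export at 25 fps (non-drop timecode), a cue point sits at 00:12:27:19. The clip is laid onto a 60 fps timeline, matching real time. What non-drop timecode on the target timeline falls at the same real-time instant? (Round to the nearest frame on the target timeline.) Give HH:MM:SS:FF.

Source frame index: (0×3600 + 12×60 + 27) × 25 + 19 = 18694.
Real time: 18694 / (25) = 18694/25 s.
Target frame: (18694/25) × (60) = 224328/5 ≈ 44865.600 → 44866.
At 60 labels/s: frame 44866 → 00:12:27:46.

00:12:27:46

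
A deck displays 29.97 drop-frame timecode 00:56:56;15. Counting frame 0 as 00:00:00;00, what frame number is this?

As if non-drop at 30 labels/s: (0 × 3600 + 56 × 60 + 56) × 30 + 15 = 102495.
Minute boundaries passed: 56; those not divisible by 10: 56 − 5 = 51; dropped labels = 2 × 51 = 102.
Actual frame index = 102495 − 102 = 102393.

102393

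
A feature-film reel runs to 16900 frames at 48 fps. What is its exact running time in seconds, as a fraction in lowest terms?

4225/12 seconds

Running time = 16900 ÷ (48) = 16900 × 1/48 = 4225/12 s.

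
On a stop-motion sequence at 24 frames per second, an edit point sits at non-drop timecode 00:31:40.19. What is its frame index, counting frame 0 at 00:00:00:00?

45619

Total seconds to the label: (0 × 3600 + 31 × 60 + 40) = 1900.
Frame index = 1900 × 24 + 19 = 45619.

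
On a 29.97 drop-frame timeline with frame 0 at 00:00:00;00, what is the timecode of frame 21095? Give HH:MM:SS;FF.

00:11:43;25

Ten DF minutes hold 17982 frames, so frame 21095 lies in block 1 (frames 17982–35963) with 3113 frames into that block.
The block's first minute is 1800 frames and the rest 1798 each; 3113 frames reaches minute 1, so 1 × 18 + 1 × 2 = 20 labels have been skipped so far.
Adding those back, label number 21095 + 20 = 21115 at 30 labels/s is 703 s + 25 f = 0 h 11 min 43 s frame 25, i.e. 00:11:43;25.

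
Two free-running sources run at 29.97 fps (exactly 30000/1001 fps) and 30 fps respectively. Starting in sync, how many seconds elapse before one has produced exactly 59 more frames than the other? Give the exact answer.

The gap grows by |30 − 30000/1001| = 30/1001 frames per second.
Time for a 59-frame gap: 59 ÷ (30/1001) = 59059/30 s.

59059/30 seconds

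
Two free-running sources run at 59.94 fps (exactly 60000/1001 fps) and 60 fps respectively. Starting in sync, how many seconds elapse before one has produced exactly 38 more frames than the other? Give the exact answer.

The gap grows by |60 − 60000/1001| = 60/1001 frames per second.
Time for a 38-frame gap: 38 ÷ (60/1001) = 19019/30 s.

19019/30 seconds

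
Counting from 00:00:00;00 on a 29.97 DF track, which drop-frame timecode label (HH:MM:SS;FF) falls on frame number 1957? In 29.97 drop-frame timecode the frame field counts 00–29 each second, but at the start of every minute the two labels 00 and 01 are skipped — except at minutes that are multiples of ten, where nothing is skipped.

00:01:05;09

Each 10-minute DF block holds 10 × 60 × 30 − 9 × 2 = 17982 frames. 1957 ÷ 17982 → 0 full blocks, remainder 1957.
Within the partial block the first minute is 1800 frames and each further minute 1798, so 1 further minute boundary passed. Total skipped labels = 18 × 0 + 2 × 1 = 2.
Non-drop label index = 1957 + 2 = 1959; at 30 labels/s that is 00:01:05:09, i.e. DF 00:01:05;09.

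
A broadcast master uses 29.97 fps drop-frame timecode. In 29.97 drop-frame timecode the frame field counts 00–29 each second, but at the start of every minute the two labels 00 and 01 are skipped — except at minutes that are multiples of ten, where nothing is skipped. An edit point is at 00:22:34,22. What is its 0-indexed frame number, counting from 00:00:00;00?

40602

Complete 10-minute blocks: 2, each 17982 frames → 35964.
Remaining 2 whole minutes in the current block: 1800 + 1 × 1798 = 3598 frames.
Within the current minute: 34 × 30 + 22 − 2 = 1040 (labels ;00/;01 skipped at this minute). Total = 35964 + 3598 + 1040 = 40602.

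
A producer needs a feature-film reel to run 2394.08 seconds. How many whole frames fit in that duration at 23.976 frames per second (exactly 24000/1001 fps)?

Frames = 2394.08 × 24000/1001 = 4419840/77 ≈ 57400.5195.
Complete frames: 57400.

57400 frames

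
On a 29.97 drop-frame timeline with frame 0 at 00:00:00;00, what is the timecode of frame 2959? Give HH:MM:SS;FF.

Ten DF minutes hold 17982 frames, so frame 2959 lies in block 0 (frames 0–17981) with 2959 frames into that block.
The block's first minute is 1800 frames and the rest 1798 each; 2959 frames reaches minute 1, so 0 × 18 + 1 × 2 = 2 labels have been skipped so far.
Adding those back, label number 2959 + 2 = 2961 at 30 labels/s is 98 s + 21 f = 0 h 1 min 38 s frame 21, i.e. 00:01:38;21.

00:01:38;21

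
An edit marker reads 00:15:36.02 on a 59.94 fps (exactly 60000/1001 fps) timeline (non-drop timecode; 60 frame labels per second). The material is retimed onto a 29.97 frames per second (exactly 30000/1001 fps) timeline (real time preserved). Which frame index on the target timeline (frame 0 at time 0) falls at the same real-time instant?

Source frame index: (0×3600 + 15×60 + 36) × 60 + 2 = 56162.
Real time: 56162 / (60000/1001) = 28109081/30000 s.
Target frame: (28109081/30000) × (30000/1001) = 28081.

frame 28081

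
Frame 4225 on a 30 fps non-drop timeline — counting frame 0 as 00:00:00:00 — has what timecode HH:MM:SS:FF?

00:02:20:25

4225 ÷ 30 = 140 full seconds, remainder 25 frames.
140 s = 0 h 2 min 20 s.
Timecode: 00:02:20:25.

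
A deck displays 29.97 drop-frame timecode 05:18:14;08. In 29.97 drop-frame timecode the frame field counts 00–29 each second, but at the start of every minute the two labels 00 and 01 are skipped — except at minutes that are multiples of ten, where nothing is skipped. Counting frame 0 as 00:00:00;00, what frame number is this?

Complete 10-minute blocks: 31, each 17982 frames → 557442.
Remaining 8 whole minutes in the current block: 1800 + 7 × 1798 = 14386 frames.
Within the current minute: 14 × 30 + 8 − 2 = 426 (labels ;00/;01 skipped at this minute). Total = 557442 + 14386 + 426 = 572254.

572254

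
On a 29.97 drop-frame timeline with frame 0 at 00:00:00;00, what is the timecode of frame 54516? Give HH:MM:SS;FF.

Each 10-minute DF block holds 10 × 60 × 30 − 9 × 2 = 17982 frames. 54516 ÷ 17982 → 3 full blocks, remainder 570.
Within the partial block the first minute is 1800 frames and each further minute 1798, so 0 further minute boundaries passed. Total skipped labels = 18 × 3 + 2 × 0 = 54.
Non-drop label index = 54516 + 54 = 54570; at 30 labels/s that is 00:30:19:00, i.e. DF 00:30:19;00.

00:30:19;00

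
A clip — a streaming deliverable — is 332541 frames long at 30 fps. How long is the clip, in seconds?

11084.7 seconds

Running time = 332541 / (30) = 11084.7 s.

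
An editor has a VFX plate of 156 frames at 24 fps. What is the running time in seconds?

Running time = 156 / (24) = 6.5 s.

6.5 seconds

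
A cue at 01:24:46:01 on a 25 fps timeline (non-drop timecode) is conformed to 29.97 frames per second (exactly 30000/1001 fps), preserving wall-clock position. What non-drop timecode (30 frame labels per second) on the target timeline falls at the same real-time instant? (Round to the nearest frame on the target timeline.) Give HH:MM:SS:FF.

Source frame index: (1×3600 + 24×60 + 46) × 25 + 1 = 127151.
Real time: 127151 / (25) = 127151/25 s.
Target frame: (127151/25) × (30000/1001) = 152581200/1001 ≈ 152428.771 → 152429.
At 30 labels/s: frame 152429 → 01:24:40:29.

01:24:40:29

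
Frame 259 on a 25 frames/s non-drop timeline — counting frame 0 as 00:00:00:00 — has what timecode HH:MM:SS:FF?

259 ÷ 25 = 10 full seconds, remainder 9 frames.
10 s = 0 h 0 min 10 s.
Timecode: 00:00:10:09.

00:00:10:09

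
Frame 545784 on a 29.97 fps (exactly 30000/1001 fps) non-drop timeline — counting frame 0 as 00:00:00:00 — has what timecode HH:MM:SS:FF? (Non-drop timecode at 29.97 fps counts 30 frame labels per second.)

05:03:12:24

545784 ÷ 30 = 18192 full seconds, remainder 24 frames.
18192 s = 5 h 3 min 12 s.
Timecode: 05:03:12:24.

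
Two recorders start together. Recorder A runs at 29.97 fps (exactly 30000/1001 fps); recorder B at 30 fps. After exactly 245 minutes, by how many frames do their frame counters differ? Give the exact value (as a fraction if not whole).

245 min = 14700 s.
A emits 30000/1001 × 14700 = 63000000/143 frames; B emits 30 × 14700 = 441000.
Difference = 63000/143 frames (≈ 440.5594); B is ahead of A.

63000/143 frames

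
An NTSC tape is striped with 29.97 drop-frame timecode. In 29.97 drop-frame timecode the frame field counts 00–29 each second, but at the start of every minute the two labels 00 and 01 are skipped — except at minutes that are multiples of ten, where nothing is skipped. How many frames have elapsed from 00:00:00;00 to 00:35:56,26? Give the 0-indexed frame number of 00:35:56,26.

Complete 10-minute blocks: 3, each 17982 frames → 53946.
Remaining 5 whole minutes in the current block: 1800 + 4 × 1798 = 8992 frames.
Within the current minute: 56 × 30 + 26 − 2 = 1704 (labels ;00/;01 skipped at this minute). Total = 53946 + 8992 + 1704 = 64642.

64642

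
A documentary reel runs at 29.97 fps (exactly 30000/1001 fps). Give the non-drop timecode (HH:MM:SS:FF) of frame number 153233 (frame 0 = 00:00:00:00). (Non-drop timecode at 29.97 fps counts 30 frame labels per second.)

01:25:07:23

153233 ÷ 30 = 5107 full seconds, remainder 23 frames.
5107 s = 1 h 25 min 7 s.
Timecode: 01:25:07:23.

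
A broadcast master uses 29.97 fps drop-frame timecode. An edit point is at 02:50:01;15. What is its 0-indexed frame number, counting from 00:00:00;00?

As if non-drop at 30 labels/s: (2 × 3600 + 50 × 60 + 1) × 30 + 15 = 306045.
Minute boundaries passed: 170; those not divisible by 10: 170 − 17 = 153; dropped labels = 2 × 153 = 306.
Actual frame index = 306045 − 306 = 305739.

305739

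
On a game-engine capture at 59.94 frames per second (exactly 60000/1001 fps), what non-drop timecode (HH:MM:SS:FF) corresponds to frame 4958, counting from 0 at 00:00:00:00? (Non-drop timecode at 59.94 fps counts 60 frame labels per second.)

4958 ÷ 60 = 82 full seconds, remainder 38 frames.
82 s = 0 h 1 min 22 s.
Timecode: 00:01:22:38.

00:01:22:38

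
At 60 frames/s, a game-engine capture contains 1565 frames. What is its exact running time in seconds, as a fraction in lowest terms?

Running time = 1565 ÷ (60) = 1565 × 1/60 = 313/12 s.

313/12 seconds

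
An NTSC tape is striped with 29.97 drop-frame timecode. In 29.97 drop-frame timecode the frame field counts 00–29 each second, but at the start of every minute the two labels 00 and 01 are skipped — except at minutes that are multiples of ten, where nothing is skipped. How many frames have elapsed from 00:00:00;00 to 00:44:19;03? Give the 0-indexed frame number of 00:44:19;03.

As if non-drop at 30 labels/s: (0 × 3600 + 44 × 60 + 19) × 30 + 3 = 79773.
Minute boundaries passed: 44; those not divisible by 10: 44 − 4 = 40; dropped labels = 2 × 40 = 80.
Actual frame index = 79773 − 80 = 79693.

79693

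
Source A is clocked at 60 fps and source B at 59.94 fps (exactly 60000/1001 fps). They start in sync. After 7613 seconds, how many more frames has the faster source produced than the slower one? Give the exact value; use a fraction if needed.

456780/1001 frames

A emits 60 × 7613 = 456780 frames; B emits 60000/1001 × 7613 = 456780000/1001.
Difference = 456780/1001 frames (≈ 456.3237); B is behind A.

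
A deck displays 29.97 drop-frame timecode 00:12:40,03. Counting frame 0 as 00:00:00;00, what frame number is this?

22781

As if non-drop at 30 labels/s: (0 × 3600 + 12 × 60 + 40) × 30 + 3 = 22803.
Minute boundaries passed: 12; those not divisible by 10: 12 − 1 = 11; dropped labels = 2 × 11 = 22.
Actual frame index = 22803 − 22 = 22781.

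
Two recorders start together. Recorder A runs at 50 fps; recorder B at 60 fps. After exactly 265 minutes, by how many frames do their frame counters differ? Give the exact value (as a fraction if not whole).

265 min = 15900 s.
A emits 50 × 15900 = 795000 frames; B emits 60 × 15900 = 954000.
Difference = 159000 frames; B is ahead of A.

159000 frames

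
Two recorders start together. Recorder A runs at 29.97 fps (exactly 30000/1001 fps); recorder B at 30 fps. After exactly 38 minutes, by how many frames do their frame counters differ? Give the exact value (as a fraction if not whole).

38 min = 2280 s.
A emits 30000/1001 × 2280 = 68400000/1001 frames; B emits 30 × 2280 = 68400.
Difference = 68400/1001 frames (≈ 68.3317); B is ahead of A.

68400/1001 frames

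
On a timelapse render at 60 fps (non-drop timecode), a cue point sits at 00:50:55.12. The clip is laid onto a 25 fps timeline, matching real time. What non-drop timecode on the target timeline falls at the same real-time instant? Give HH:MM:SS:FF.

Source frame index: (0×3600 + 50×60 + 55) × 60 + 12 = 183312.
Real time: 183312 / (60) = 15276/5 s.
Target frame: (15276/5) × (25) = 76380.
At 25 labels/s: frame 76380 → 00:50:55:05.

00:50:55:05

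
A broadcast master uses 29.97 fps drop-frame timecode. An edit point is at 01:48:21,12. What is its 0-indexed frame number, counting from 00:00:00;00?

194846

As if non-drop at 30 labels/s: (1 × 3600 + 48 × 60 + 21) × 30 + 12 = 195042.
Minute boundaries passed: 108; those not divisible by 10: 108 − 10 = 98; dropped labels = 2 × 98 = 196.
Actual frame index = 195042 − 196 = 194846.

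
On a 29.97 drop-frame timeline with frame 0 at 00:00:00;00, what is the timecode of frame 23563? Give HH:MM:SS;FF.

Each 10-minute DF block holds 10 × 60 × 30 − 9 × 2 = 17982 frames. 23563 ÷ 17982 → 1 full block, remainder 5581.
Within the partial block the first minute is 1800 frames and each further minute 1798, so 3 further minute boundaries passed. Total skipped labels = 18 × 1 + 2 × 3 = 24.
Non-drop label index = 23563 + 24 = 23587; at 30 labels/s that is 00:13:06:07, i.e. DF 00:13:06;07.

00:13:06;07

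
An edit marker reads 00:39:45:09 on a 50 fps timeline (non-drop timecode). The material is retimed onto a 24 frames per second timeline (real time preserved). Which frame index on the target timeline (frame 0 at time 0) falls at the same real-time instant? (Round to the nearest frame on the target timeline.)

frame 57244

Source frame index: (0×3600 + 39×60 + 45) × 50 + 9 = 119259.
Real time: 119259 / (50) = 119259/50 s.
Target frame: (119259/50) × (24) = 1431108/25 ≈ 57244.320 → 57244.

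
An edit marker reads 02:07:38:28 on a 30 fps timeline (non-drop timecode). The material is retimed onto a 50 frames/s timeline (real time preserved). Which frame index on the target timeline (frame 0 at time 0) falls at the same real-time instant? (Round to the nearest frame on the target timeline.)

Source frame index: (2×3600 + 7×60 + 38) × 30 + 28 = 229768.
Real time: 229768 / (30) = 114884/15 s.
Target frame: (114884/15) × (50) = 1148840/3 ≈ 382946.667 → 382947.

frame 382947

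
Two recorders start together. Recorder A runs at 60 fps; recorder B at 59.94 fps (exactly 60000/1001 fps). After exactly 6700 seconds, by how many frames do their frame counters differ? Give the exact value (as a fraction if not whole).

A emits 60 × 6700 = 402000 frames; B emits 60000/1001 × 6700 = 402000000/1001.
Difference = 402000/1001 frames (≈ 401.5984); B is behind A.

402000/1001 frames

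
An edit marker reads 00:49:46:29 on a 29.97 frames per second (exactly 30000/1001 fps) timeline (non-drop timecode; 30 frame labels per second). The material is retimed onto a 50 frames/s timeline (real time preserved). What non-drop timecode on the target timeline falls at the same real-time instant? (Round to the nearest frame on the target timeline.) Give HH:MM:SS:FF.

Source frame index: (0×3600 + 49×60 + 46) × 30 + 29 = 89609.
Real time: 89609 / (30000/1001) = 89698609/30000 s.
Target frame: (89698609/30000) × (50) = 89698609/600 ≈ 149497.682 → 149498.
At 50 labels/s: frame 149498 → 00:49:49:48.

00:49:49:48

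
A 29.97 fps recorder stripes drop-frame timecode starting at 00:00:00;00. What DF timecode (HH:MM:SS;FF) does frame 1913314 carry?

17:44:01;00

Ten DF minutes hold 17982 frames, so frame 1913314 lies in block 106 (frames 1906092–1924073) with 7222 frames into that block.
The block's first minute is 1800 frames and the rest 1798 each; 7222 frames reaches minute 4, so 106 × 18 + 4 × 2 = 1916 labels have been skipped so far.
Adding those back, label number 1913314 + 1916 = 1915230 at 30 labels/s is 63841 s + 0 f = 17 h 44 min 1 s frame 0, i.e. 17:44:01;00.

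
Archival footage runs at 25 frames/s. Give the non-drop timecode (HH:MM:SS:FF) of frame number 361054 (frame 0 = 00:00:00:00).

361054 ÷ 25 = 14442 full seconds, remainder 4 frames.
14442 s = 4 h 0 min 42 s.
Timecode: 04:00:42:04.

04:00:42:04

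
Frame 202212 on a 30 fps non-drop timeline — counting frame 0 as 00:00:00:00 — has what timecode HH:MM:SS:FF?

202212 ÷ 30 = 6740 full seconds, remainder 12 frames.
6740 s = 1 h 52 min 20 s.
Timecode: 01:52:20:12.

01:52:20:12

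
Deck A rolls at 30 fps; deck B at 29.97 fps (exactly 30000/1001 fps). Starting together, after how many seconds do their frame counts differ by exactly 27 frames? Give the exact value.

The gap grows by |30000/1001 − 30| = 30/1001 frames per second.
Time for a 27-frame gap: 27 ÷ (30/1001) = 900.9 s.

900.9 seconds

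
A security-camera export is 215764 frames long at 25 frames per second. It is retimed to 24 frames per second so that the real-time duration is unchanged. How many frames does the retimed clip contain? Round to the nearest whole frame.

207133 frames

Frames at target rate = 215764 × (24) / (25) = 5178336/25 ≈ 207133.440.
Nearest whole frame: 207133.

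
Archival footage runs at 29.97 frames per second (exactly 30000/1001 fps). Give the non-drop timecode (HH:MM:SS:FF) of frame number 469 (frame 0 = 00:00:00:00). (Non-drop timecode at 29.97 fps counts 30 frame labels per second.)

469 ÷ 30 = 15 full seconds, remainder 19 frames.
15 s = 0 h 0 min 15 s.
Timecode: 00:00:15:19.

00:00:15:19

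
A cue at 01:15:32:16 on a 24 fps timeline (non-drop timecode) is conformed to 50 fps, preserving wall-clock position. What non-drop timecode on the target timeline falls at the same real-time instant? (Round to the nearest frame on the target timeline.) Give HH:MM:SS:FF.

Source frame index: (1×3600 + 15×60 + 32) × 24 + 16 = 108784.
Real time: 108784 / (24) = 13598/3 s.
Target frame: (13598/3) × (50) = 679900/3 ≈ 226633.333 → 226633.
At 50 labels/s: frame 226633 → 01:15:32:33.

01:15:32:33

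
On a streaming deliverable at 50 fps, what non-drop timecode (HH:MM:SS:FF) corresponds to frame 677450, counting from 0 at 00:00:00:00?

03:45:49:00

677450 ÷ 50 = 13549 full seconds, remainder 0 frames.
13549 s = 3 h 45 min 49 s.
Timecode: 03:45:49:00.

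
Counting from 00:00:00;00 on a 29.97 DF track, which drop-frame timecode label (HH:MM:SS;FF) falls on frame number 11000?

Ten DF minutes hold 17982 frames, so frame 11000 lies in block 0 (frames 0–17981) with 11000 frames into that block.
The block's first minute is 1800 frames and the rest 1798 each; 11000 frames reaches minute 6, so 0 × 18 + 6 × 2 = 12 labels have been skipped so far.
Adding those back, label number 11000 + 12 = 11012 at 30 labels/s is 367 s + 2 f = 0 h 6 min 7 s frame 2, i.e. 00:06:07;02.

00:06:07;02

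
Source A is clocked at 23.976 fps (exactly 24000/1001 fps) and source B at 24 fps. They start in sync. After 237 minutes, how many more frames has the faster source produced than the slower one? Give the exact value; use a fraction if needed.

341280/1001 frames

237 min = 14220 s.
A emits 24000/1001 × 14220 = 341280000/1001 frames; B emits 24 × 14220 = 341280.
Difference = 341280/1001 frames (≈ 340.9391); B is ahead of A.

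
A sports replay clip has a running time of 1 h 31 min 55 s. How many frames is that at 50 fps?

275750 frames

1 h 31 min 55 s = 5515 s.
Frames = 5515 × 50 = 275750.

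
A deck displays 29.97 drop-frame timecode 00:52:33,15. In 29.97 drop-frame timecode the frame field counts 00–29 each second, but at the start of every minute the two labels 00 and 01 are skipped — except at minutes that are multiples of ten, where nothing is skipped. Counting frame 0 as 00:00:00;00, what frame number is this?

94511

Complete 10-minute blocks: 5, each 17982 frames → 89910.
Remaining 2 whole minutes in the current block: 1800 + 1 × 1798 = 3598 frames.
Within the current minute: 33 × 30 + 15 − 2 = 1003 (labels ;00/;01 skipped at this minute). Total = 89910 + 3598 + 1003 = 94511.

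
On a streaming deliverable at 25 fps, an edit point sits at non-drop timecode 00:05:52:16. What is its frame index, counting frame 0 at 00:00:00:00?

Total seconds to the label: (0 × 3600 + 5 × 60 + 52) = 352.
Frame index = 352 × 25 + 16 = 8816.

frame 8816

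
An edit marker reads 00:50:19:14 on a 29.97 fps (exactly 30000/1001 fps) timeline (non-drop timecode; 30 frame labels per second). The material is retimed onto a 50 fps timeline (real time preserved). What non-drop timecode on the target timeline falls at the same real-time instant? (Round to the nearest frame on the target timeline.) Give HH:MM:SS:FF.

Source frame index: (0×3600 + 50×60 + 19) × 30 + 14 = 90584.
Real time: 90584 / (30000/1001) = 11334323/3750 s.
Target frame: (11334323/3750) × (50) = 11334323/75 ≈ 151124.307 → 151124.
At 50 labels/s: frame 151124 → 00:50:22:24.

00:50:22:24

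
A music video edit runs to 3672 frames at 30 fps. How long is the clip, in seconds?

122.4 seconds

Running time = 3672 / (30) = 122.4 s.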